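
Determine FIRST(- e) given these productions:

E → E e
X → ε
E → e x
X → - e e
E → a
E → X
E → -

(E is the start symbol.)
{ '-' }

To compute FIRST(- e), process the symbols left to right:
Symbol - is a terminal. Add '-' and stop.
FIRST(- e) = { '-' }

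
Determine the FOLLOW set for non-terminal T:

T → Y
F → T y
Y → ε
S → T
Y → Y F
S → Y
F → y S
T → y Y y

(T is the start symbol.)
{ $, 'y' }

To compute FOLLOW(T), find every occurrence of T on a right-hand side N → α T β: add FIRST(β) \ {ε}, and if β is empty or nullable also add FOLLOW(N). Iterate to a fixed point.

T is the start symbol, so $ ∈ FOLLOW(T).
In F → T y: T is followed by y, add FIRST(y) \ {ε} = { 'y' }
In S → T: T is at the end, add FOLLOW(S)

The FOLLOW sets referred to above (computed the same way, to a fixed point):
  FOLLOW(S) = { $, 'y' }

Taking the union: FOLLOW(T) = { $, 'y' }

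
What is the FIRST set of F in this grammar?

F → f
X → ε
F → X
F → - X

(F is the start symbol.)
FIRST sets of the other non-terminals involved (by the same procedure, iterated to a fixed point):
  FIRST(X) = { ε }

From F → f:
  - f is a terminal: add 'f' and stop
From F → X:
  - X is a non-terminal: add FIRST(X) \ {ε} = { }
    X is nullable and nothing follows, so the whole right-hand side can vanish: ε ∈ FIRST(F)
From F → - X:
  - '-' is a terminal: add '-' and stop

Collecting: FIRST(F) = { '-', 'f', ε }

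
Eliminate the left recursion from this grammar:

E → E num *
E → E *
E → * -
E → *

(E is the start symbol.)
E is directly left-recursive. The standard transformation for
  A → A α₁ | ... | A α_m | β₁ | ... | β_n
is
  A  → β₁ A' | ... | β_n A'
  A' → α₁ A' | ... | α_m A' | ε

E → * - becomes E → * - E'
E → * becomes E → * E'
E → E num * becomes E' → num * E'
E → E * becomes E' → * E'
Add E' → ε

Resulting grammar:
E → * - E'
E → * E'
E' → num * E'
E' → * E'
E' → ε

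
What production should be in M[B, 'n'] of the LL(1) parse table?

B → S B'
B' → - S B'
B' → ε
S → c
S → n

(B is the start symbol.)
B → S B'

To find M[B, 'n'], we find productions for B where 'n' is in the predict set (PREDICT(N → α) = (FIRST(α) \ {ε}) ∪ (FOLLOW(N) if α ⇒* ε)).

Relevant sets:
  FIRST(S) = { 'c', 'n' }

B → S B': PREDICT = { 'c', 'n' }
  'n' is in predict set, so this production goes in M[B, 'n']

M[B, 'n'] = B → S B'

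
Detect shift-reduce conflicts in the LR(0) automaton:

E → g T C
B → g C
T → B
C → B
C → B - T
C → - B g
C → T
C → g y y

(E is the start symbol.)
Augment with E' → E and build the canonical LR(0) collection (I0 = CLOSURE({[E' → . E]}), then GOTO on every symbol after a dot until no new states appear). It has 18 states:
  I0: { [E → . g T C], [E' → . E] }  — shift
  I1: { [E' → E .] }  — accept
  I2: { [B → . g C], [E → g . T C], [T → . B] }  — shift
  I3: { [T → B .] }  — reduce
  I4: { [B → . g C], [C → . - B g], [C → . B - T], [C → . B], [C → . T], [C → . g y y], [E → g T . C], [T → . B] }  — shift
  I5: { [B → . g C], [B → g . C], [C → . - B g], [C → . B - T], [C → . B], [C → . T], [C → . g y y], [T → . B] }  — shift
  I6: { [B → . g C], [C → - . B g] }  — shift
  I7: { [C → B . - T], [C → B .], [T → B .] }  — shift, 2 reduces
  I8: { [B → g C .] }  — reduce
  I9: { [C → T .] }  — reduce
  I10: { [B → . g C], [B → g . C], [C → . - B g], [C → . B - T], [C → . B], [C → . T], [C → . g y y], [C → g . y y], [T → . B] }  — shift
  I11: { [C → g y . y] }  — shift
  I12: { [C → g y y .] }  — reduce
  I13: { [B → . g C], [C → B - . T], [T → . B] }  — shift
  I14: { [C → B - T .] }  — reduce
  I15: { [C → - B . g] }  — shift
  I16: { [C → - B g .] }  — reduce
  I17: { [E → g T C .] }  — reduce

I7 contains reduce items [C → B .], [T → B .] and shift item [C → B . - T] — shift-reduce conflict.

Answer: Yes — I7: [C → B .] vs [C → B . - T]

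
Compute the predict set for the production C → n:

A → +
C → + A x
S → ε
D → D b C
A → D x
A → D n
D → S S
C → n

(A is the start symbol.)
{ 'n' }

PREDICT(C → n) = (FIRST(RHS) \ {ε}) ∪ (FOLLOW(C) if ε ∈ FIRST(RHS), i.e. RHS ⇒* ε)
FIRST(n) = { 'n' }
ε ∉ FIRST(n), so FOLLOW(C) is not added.
PREDICT(C → n) = { 'n' }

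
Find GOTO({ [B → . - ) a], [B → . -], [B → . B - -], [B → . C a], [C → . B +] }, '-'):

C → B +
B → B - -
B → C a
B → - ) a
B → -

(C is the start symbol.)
{ [B → - . ) a], [B → - .] }

GOTO(I, '-') = CLOSURE({ [A → αX.β] : [A → α.Xβ] ∈ I, X = '-' })

Items with dot before '-', with the dot advanced:
  [B → . -] → [B → - .]
  [B → . - ) a] → [B → - . ) a]
Closure adds nothing (no advanced item has the dot before a non-terminal).

GOTO = { [B → - . ) a], [B → - .] }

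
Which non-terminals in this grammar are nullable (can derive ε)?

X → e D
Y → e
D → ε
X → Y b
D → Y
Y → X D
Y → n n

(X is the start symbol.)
{ 'D' }

A non-terminal is nullable if it can derive ε (the empty string): either it has an ε-production, or it has a production whose right-hand side consists entirely of nullable non-terminals.

ε-productions: D → ε
So D is immediately nullable.
No further non-terminal can be added: every production for the remaining non-terminals contains a terminal or a non-nullable non-terminal.
Nullable = { 'D' }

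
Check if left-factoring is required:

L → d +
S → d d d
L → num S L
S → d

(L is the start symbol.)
Left-factoring is needed when two productions for the same non-terminal
share a common prefix on the right-hand side.

Productions for L:
  L → d +
  L → num S L
Productions for S:
  S → d d d
  S → d

Found common prefix 'd' in productions for S

Answer: Yes, S has productions with common prefix 'd'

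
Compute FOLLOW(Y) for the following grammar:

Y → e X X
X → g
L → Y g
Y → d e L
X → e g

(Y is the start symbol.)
To compute FOLLOW(Y), find every occurrence of Y on a right-hand side N → α Y β: add FIRST(β) \ {ε}, and if β is empty or nullable also add FOLLOW(N). Iterate to a fixed point.

Y is the start symbol, so $ ∈ FOLLOW(Y).
In L → Y g: Y is followed by g, add FIRST(g) \ {ε} = { 'g' }

Taking the union: FOLLOW(Y) = { $, 'g' }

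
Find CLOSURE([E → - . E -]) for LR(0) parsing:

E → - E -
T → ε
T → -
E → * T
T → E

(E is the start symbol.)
{ [E → - . E -], [E → . * T], [E → . - E -] }

Start with: [E → - . E -]
  [E → - . E -] has the dot before E: add [E → . - E -], [E → . * T]
No further items can be added.

CLOSURE = { [E → - . E -], [E → . * T], [E → . - E -] }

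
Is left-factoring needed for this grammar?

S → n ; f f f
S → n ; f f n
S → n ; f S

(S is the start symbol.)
Left-factoring is needed when two productions for the same non-terminal
share a common prefix on the right-hand side.

Productions for S:
  S → n ; f f f
  S → n ; f f n
  S → n ; f S

Found common prefix 'n ; f' in productions for S

Answer: Yes, S has productions with common prefix 'n ; f'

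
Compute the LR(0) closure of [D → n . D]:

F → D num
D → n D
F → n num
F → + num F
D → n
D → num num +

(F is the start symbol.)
To compute CLOSURE, for each item [A → α.Bβ] where B is a non-terminal, add [B → .γ] for all productions B → γ; repeat for the newly added items until nothing changes.

Start with: [D → n . D]
  [D → n . D] has the dot before D: add [D → . n D], [D → . n], [D → . num num +]
No further items can be added.

CLOSURE = { [D → . n D], [D → . n], [D → . num num +], [D → n . D] }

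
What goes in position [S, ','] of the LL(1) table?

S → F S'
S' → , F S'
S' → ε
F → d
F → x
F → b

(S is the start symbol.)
To find M[S, ','], we find productions for S where ',' is in the predict set (PREDICT(N → α) = (FIRST(α) \ {ε}) ∪ (FOLLOW(N) if α ⇒* ε)).

Relevant sets:
  FIRST(F) = { 'b', 'd', 'x' }

S → F S': PREDICT = { 'b', 'd', 'x' }

M[S, ','] is empty (no production applies)

Answer: Empty (error entry)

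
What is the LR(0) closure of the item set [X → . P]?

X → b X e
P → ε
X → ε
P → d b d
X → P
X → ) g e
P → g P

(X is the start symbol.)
{ [P → . d b d], [P → . g P], [P → .], [X → . P] }

Start with: [X → . P]
  [X → . P] has the dot before P: add [P → .], [P → . d b d], [P → . g P]
No further items can be added.

CLOSURE = { [P → . d b d], [P → . g P], [P → .], [X → . P] }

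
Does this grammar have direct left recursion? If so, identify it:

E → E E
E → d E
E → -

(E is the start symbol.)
Yes, E is left-recursive

E → E E: LEFT RECURSIVE (starts with E)
E → d E: starts with d
E → -: starts with '-'

The grammar has direct left recursion on: E.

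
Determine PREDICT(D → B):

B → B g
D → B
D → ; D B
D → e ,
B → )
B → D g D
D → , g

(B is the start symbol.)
{ ')', ',', ';', 'e' }

PREDICT(D → B) = (FIRST(RHS) \ {ε}) ∪ (FOLLOW(D) if ε ∈ FIRST(RHS), i.e. RHS ⇒* ε)
FIRST(B) = { ')', ',', ';', 'e' }
FIRST(B) = { ')', ',', ';', 'e' }
ε ∉ FIRST(B), so FOLLOW(D) is not added.
PREDICT(D → B) = { ')', ',', ';', 'e' }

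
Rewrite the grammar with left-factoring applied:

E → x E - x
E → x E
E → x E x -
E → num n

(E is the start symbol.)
Left-factoring transforms A → αβ₁ | αβ₂ into A → αA' and A' → β₁ | β₂
(α is the longest common prefix among the alternatives). Repeat until
no nonterminal has two alternatives with a common prefix.

Round 1: E has alternatives sharing prefix 'x E'. Introduce E': E → x E E'
  Add: E' → - x
  Add: E' → ε
  Add: E' → x -

No remaining common prefixes — done.

Resulting grammar:
E → x E E'
E' → - x
E' → ε
E' → x -
E → num n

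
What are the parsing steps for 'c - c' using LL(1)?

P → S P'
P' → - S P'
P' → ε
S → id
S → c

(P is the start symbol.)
LL(1) parsing maintains a stack (initially the start symbol over $) and the input. At each step: if the stack top is a terminal, match it against the current input token; if it is a non-terminal N, replace it with the RHS of M[N, lookahead] (the unique production whose predict set contains the lookahead).

Stack is shown with the top on the left.

Stack     Input    Action
-------------------------
P $       c - c $  output P → S P'
S P' $    c - c $  output S → c
c P' $    c - c $  match 'c'
P' $      - c $    output P' → - S P'
- S P' $  - c $    match '-'
S P' $    c $      output S → c
c P' $    c $      match 'c'
P' $      $        output P' → ε
$         $        accept

The string is accepted.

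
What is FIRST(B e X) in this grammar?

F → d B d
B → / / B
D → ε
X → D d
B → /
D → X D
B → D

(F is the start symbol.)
FIRST sets of the non-terminals involved (from the grammar, by fixed-point iteration):
  FIRST(B) = { '/', 'd', ε }

To compute FIRST(B e X), process the symbols left to right:
Symbol B is a non-terminal. Add FIRST(B) \ {ε} = { '/', 'd' }
B is nullable (ε ∈ FIRST(B)), continue to the next symbol.
Symbol e is a terminal. Add 'e' and stop.
FIRST(B e X) = { '/', 'd', 'e' }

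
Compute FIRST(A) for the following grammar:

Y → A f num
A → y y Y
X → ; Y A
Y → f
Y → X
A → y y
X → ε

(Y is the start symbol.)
From A → y y Y:
  - y is a terminal: add 'y' and stop
From A → y y:
  - y is a terminal: add 'y' and stop

Collecting: FIRST(A) = { 'y' }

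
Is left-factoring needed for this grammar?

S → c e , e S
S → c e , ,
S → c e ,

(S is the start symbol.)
Left-factoring is needed when two productions for the same non-terminal
share a common prefix on the right-hand side.

Productions for S:
  S → c e , e S
  S → c e , ,
  S → c e ,

Found common prefix 'c e ,' in productions for S

Answer: Yes, S has productions with common prefix 'c e ,'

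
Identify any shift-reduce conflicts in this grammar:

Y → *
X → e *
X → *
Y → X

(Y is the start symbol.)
Augment with Y' → Y and build the canonical LR(0) collection (I0 = CLOSURE({[Y' → . Y]}), then GOTO on every symbol after a dot until no new states appear). It has 6 states:
  I0: { [X → . *], [X → . e *], [Y → . *], [Y → . X], [Y' → . Y] }  — shift
  I1: { [X → * .], [Y → * .] }  — 2 reduces
  I2: { [Y → X .] }  — reduce
  I3: { [Y' → Y .] }  — accept
  I4: { [X → e . *] }  — shift
  I5: { [X → e * .] }  — reduce

No state contains both a complete item and a shift item.

Answer: No shift-reduce conflicts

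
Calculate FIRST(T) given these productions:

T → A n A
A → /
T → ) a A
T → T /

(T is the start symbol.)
{ ')', '/' }

To compute FIRST(T), examine every production with T on the left-hand side, reading each right-hand side left to right until a non-nullable symbol is reached.

FIRST sets of the other non-terminals involved (by the same procedure, iterated to a fixed point):
  FIRST(A) = { '/' }

From T → A n A:
  - A is a non-terminal: add FIRST(A) \ {ε} = { '/' }
    A is not nullable, so stop
From T → ) a A:
  - ')' is a terminal: add ')' and stop
From T → T /:
  - T is the symbol being defined: contributes nothing new
    T is not nullable, so stop

Collecting: FIRST(T) = { ')', '/' }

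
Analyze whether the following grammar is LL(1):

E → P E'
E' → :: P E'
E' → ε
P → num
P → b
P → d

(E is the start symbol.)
A grammar is LL(1) if for each non-terminal N with multiple productions, the predict sets of those productions are pairwise disjoint, where PREDICT(N → α) = (FIRST(α) \ {ε}) ∪ (FOLLOW(N) if α ⇒* ε).

Relevant sets:
  FOLLOW(E') = { $ }

For E':
  PREDICT(E' → :: P E') = { '::' }
  PREDICT(E' → ε) = { $ }
For P:
  PREDICT(P → num) = { 'num' }
  PREDICT(P → b) = { 'b' }
  PREDICT(P → d) = { 'd' }
E has a single production, so nothing to check there.

All predict sets are disjoint. The grammar IS LL(1).

Answer: Yes, the grammar is LL(1).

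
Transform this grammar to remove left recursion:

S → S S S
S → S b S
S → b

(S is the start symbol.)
S is directly left-recursive. The standard transformation for
  A → A α₁ | ... | A α_m | β₁ | ... | β_n
is
  A  → β₁ A' | ... | β_n A'
  A' → α₁ A' | ... | α_m A' | ε

S → b becomes S → b S'
S → S S S becomes S' → S S S'
S → S b S becomes S' → b S S'
Add S' → ε

Resulting grammar:
S → b S'
S' → S S S'
S' → b S S'
S' → ε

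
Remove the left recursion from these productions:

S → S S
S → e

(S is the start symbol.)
S → e S'
S' → S S'
S' → ε

S is directly left-recursive. The standard transformation for
  A → A α₁ | ... | A α_m | β₁ | ... | β_n
is
  A  → β₁ A' | ... | β_n A'
  A' → α₁ A' | ... | α_m A' | ε

S → e becomes S → e S'
S → S S becomes S' → S S'
Add S' → ε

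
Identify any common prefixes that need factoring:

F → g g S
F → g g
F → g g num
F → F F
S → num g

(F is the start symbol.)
Left-factoring is needed when two productions for the same non-terminal
share a common prefix on the right-hand side.

Productions for F:
  F → g g S
  F → g g
  F → g g num
  F → F F

Found common prefix 'g g' in productions for F

Answer: Yes, F has productions with common prefix 'g g'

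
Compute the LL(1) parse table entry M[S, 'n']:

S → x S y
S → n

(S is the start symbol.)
To find M[S, 'n'], we find productions for S where 'n' is in the predict set (PREDICT(N → α) = (FIRST(α) \ {ε}) ∪ (FOLLOW(N) if α ⇒* ε)).

S → x S y: PREDICT = { 'x' }
S → n: PREDICT = { 'n' }
  'n' is in predict set, so this production goes in M[S, 'n']

M[S, 'n'] = S → n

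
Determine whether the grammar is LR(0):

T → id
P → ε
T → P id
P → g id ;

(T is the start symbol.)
No. Shift-reduce conflict between [P → .] and [P → . g id ;]

Augment with T' → T and build the canonical LR(0) collection (I0 = CLOSURE({[T' → . T]}), then GOTO on every symbol after a dot until no new states appear). It has 8 states:
  I0: { [P → . g id ;], [P → .], [T → . P id], [T → . id], [T' → . T] }  — shift, reduce
  I1: { [T → P . id] }  — shift
  I2: { [T' → T .] }  — accept
  I3: { [P → g . id ;] }  — shift
  I4: { [T → id .] }  — reduce
  I5: { [P → g id . ;] }  — shift
  I6: { [P → g id ; .] }  — reduce
  I7: { [T → P id .] }  — reduce

Conflict in state I0:
  Shift-reduce conflict between [P → .] and [P → . g id ;]
So the grammar is NOT LR(0).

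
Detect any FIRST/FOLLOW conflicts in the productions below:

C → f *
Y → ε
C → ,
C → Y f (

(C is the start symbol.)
A FIRST/FOLLOW conflict occurs when a non-terminal N has a nullable alternative N → β (β ⇒* ε) and another alternative N → α with FIRST(α) ∩ FOLLOW(N) ≠ ∅: on such a lookahead the parser cannot decide between expanding α and letting N vanish via β.

Nullable non-terminals: Y.
Y has a nullable alternative but only one production, so nothing to check.

C has no nullable alternative, so no FIRST/FOLLOW check is needed there.

No FIRST/FOLLOW conflicts found.

Answer: No FIRST/FOLLOW conflicts.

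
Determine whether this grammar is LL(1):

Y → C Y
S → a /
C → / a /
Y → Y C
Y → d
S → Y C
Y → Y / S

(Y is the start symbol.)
No. Predict set conflict for Y: { '/' }

Relevant sets:
  FIRST(C) = { '/' }
  FIRST(Y) = { '/', 'd' }

For Y:
  PREDICT(Y → C Y) = { '/' }
  PREDICT(Y → Y C) = { '/', 'd' }
  PREDICT(Y → d) = { 'd' }
  PREDICT(Y → Y '/' S) = { '/', 'd' }
For S:
  PREDICT(S → a '/') = { 'a' }
  PREDICT(S → Y C) = { '/', 'd' }
C has a single production, so nothing to check there.

Conflict found: Predict set conflict for Y: { '/' }
The grammar is NOT LL(1).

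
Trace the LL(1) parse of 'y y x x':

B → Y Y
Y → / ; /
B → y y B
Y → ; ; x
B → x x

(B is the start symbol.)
Stack is shown with the top on the left.

Stack    Input      Action
--------------------------
B $      y y x x $  output B → y y B
y y B $  y y x x $  match 'y'
y B $    y x x $    match 'y'
B $      x x $      output B → x x
x x $    x x $      match 'x'
x $      x $        match 'x'
$        $          accept

The string is accepted.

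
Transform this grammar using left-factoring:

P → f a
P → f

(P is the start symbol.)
P → f P'
P' → a
P' → ε

Left-factoring transforms A → αβ₁ | αβ₂ into A → αA' and A' → β₁ | β₂
(α is the longest common prefix among the alternatives). Repeat until
no nonterminal has two alternatives with a common prefix.

Round 1: P has alternatives sharing prefix 'f'. Introduce P': P → f P'
  Add: P' → a
  Add: P' → ε

No remaining common prefixes — done.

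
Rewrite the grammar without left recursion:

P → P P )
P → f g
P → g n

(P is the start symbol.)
P is directly left-recursive. The standard transformation for
  A → A α₁ | ... | A α_m | β₁ | ... | β_n
is
  A  → β₁ A' | ... | β_n A'
  A' → α₁ A' | ... | α_m A' | ε

P → f g becomes P → f g P'
P → g n becomes P → g n P'
P → P P ) becomes P' → P ) P'
Add P' → ε

Resulting grammar:
P → f g P'
P → g n P'
P' → P ) P'
P' → ε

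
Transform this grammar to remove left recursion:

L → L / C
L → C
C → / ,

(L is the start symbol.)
L → C L'
L' → / C L'
L' → ε
C → / ,

L is directly left-recursive. The standard transformation for
  A → A α₁ | ... | A α_m | β₁ | ... | β_n
is
  A  → β₁ A' | ... | β_n A'
  A' → α₁ A' | ... | α_m A' | ε

L → C becomes L → C L'
L → L / C becomes L' → / C L'
Add L' → ε

Productions for other non-terminals are unchanged:
  C → / ,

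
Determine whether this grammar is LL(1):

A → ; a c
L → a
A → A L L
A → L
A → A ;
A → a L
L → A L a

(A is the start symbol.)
No. Predict set conflict for A: { ';' }

A grammar is LL(1) if for each non-terminal N with multiple productions, the predict sets of those productions are pairwise disjoint, where PREDICT(N → α) = (FIRST(α) \ {ε}) ∪ (FOLLOW(N) if α ⇒* ε).

Relevant sets:
  FIRST(A) = { ';', 'a' }
  FIRST(L) = { ';', 'a' }

For A:
  PREDICT(A → ';' a c) = { ';' }
  PREDICT(A → A L L) = { ';', 'a' }
  PREDICT(A → L) = { ';', 'a' }
  PREDICT(A → A ';') = { ';', 'a' }
  PREDICT(A → a L) = { 'a' }
For L:
  PREDICT(L → a) = { 'a' }
  PREDICT(L → A L a) = { ';', 'a' }

Conflict found: Predict set conflict for A: { ';' }
The grammar is NOT LL(1).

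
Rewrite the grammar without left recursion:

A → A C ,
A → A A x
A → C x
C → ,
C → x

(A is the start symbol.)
A is directly left-recursive. The standard transformation for
  A → A α₁ | ... | A α_m | β₁ | ... | β_n
is
  A  → β₁ A' | ... | β_n A'
  A' → α₁ A' | ... | α_m A' | ε

A → C x becomes A → C x A'
A → A C , becomes A' → C , A'
A → A A x becomes A' → A x A'
Add A' → ε

Productions for other non-terminals are unchanged:
  C → ,
  C → x

Resulting grammar:
A → C x A'
A' → C , A'
A' → A x A'
A' → ε
C → ,
C → x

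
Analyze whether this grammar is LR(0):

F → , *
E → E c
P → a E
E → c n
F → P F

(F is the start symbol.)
Augment with F' → F and build the canonical LR(0) collection (I0 = CLOSURE({[F' → . F]}), then GOTO on every symbol after a dot until no new states appear). It has 11 states:
  I0: { [F → . , *], [F → . P F], [F' → . F], [P → . a E] }  — shift
  I1: { [F → , . *] }  — shift
  I2: { [F' → F .] }  — accept
  I3: { [F → . , *], [F → . P F], [F → P . F], [P → . a E] }  — shift
  I4: { [E → . E c], [E → . c n], [P → a . E] }  — shift
  I5: { [E → E . c], [P → a E .] }  — shift, reduce
  I6: { [E → c . n] }  — shift
  I7: { [E → c n .] }  — reduce
  I8: { [E → E c .] }  — reduce
  I9: { [F → P F .] }  — reduce
  I10: { [F → , * .] }  — reduce

Conflict in state I5:
  Shift-reduce conflict between [P → a E .] and [E → E . c]
So the grammar is NOT LR(0).

Answer: No. Shift-reduce conflict between [P → a E .] and [E → E . c]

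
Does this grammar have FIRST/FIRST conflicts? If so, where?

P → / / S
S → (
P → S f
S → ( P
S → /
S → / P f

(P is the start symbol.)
A FIRST/FIRST conflict occurs when two productions N → α and N → β for the same non-terminal have FIRST(α) ∩ FIRST(β) ≠ ∅ (with ε ∈ FIRST of a nullable right-hand side, so two nullable alternatives also conflict).

FIRST sets of the non-terminals at (or reachable through a nullable prefix from) the front of some alternative:
  FIRST(S) = { '(', '/' }

Productions for P:
  P → / / S: FIRST = { '/' }
  P → S f: FIRST = { '(', '/' }
Productions for S:
  S → (: FIRST = { '(' }
  S → ( P: FIRST = { '(' }
  S → /: FIRST = { '/' }
  S → / P f: FIRST = { '/' }

Conflict for P: P → / / S and P → S f
  Overlap: { '/' }
Conflict for S: S → ( and S → ( P
  Overlap: { '(' }
Conflict for S: S → / and S → / P f
  Overlap: { '/' }

Answer: Yes. P → '/' '/' S / P → S f on { '/' }; S → '(' / S → '(' P on { '(' }; S → '/' / S → '/' P f on { '/' }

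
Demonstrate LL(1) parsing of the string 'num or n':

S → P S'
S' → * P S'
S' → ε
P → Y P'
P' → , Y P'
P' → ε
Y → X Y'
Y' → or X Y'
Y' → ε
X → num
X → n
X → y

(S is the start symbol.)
LL(1) parsing maintains a stack (initially the start symbol over $) and the input. At each step: if the stack top is a terminal, match it against the current input token; if it is a non-terminal N, replace it with the RHS of M[N, lookahead] (the unique production whose predict set contains the lookahead).

Stack is shown with the top on the left.

Stack            Input       Action
-----------------------------------
S $              num or n $  output S → P S'
P S' $           num or n $  output P → Y P'
Y P' S' $        num or n $  output Y → X Y'
X Y' P' S' $     num or n $  output X → num
num Y' P' S' $   num or n $  match 'num'
Y' P' S' $       or n $      output Y' → or X Y'
or X Y' P' S' $  or n $      match 'or'
X Y' P' S' $     n $         output X → n
n Y' P' S' $     n $         match 'n'
Y' P' S' $       $           output Y' → ε
P' S' $          $           output P' → ε
S' $             $           output S' → ε
$                $           accept

The string is accepted.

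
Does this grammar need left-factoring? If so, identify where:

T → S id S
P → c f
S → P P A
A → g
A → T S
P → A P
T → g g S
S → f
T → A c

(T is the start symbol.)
Left-factoring is needed when two productions for the same non-terminal
share a common prefix on the right-hand side.

Productions for T:
  T → S id S
  T → g g S
  T → A c
Productions for P:
  P → c f
  P → A P
Productions for S:
  S → P P A
  S → f
Productions for A:
  A → g
  A → T S

No common prefixes found.

Answer: No, left-factoring is not needed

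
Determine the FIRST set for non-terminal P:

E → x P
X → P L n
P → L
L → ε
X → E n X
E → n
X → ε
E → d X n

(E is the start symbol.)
To compute FIRST(P), examine every production with P on the left-hand side, reading each right-hand side left to right until a non-nullable symbol is reached.

FIRST sets of the other non-terminals involved (by the same procedure, iterated to a fixed point):
  FIRST(L) = { ε }

From P → L:
  - L is a non-terminal: add FIRST(L) \ {ε} = { }
    L is nullable and nothing follows, so the whole right-hand side can vanish: ε ∈ FIRST(P)

Collecting: FIRST(P) = { ε }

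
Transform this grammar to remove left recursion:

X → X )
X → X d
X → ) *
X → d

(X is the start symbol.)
X → ) * X'
X → d X'
X' → ) X'
X' → d X'
X' → ε

X is directly left-recursive. The standard transformation for
  A → A α₁ | ... | A α_m | β₁ | ... | β_n
is
  A  → β₁ A' | ... | β_n A'
  A' → α₁ A' | ... | α_m A' | ε

X → ) * becomes X → ) * X'
X → d becomes X → d X'
X → X ) becomes X' → ) X'
X → X d becomes X' → d X'
Add X' → ε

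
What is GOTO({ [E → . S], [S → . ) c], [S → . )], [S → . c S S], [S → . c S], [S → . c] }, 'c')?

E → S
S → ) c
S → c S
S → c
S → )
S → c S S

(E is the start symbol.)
GOTO(I, 'c') = CLOSURE({ [A → αX.β] : [A → α.Xβ] ∈ I, X = 'c' })

Items with dot before 'c', with the dot advanced:
  [S → . c] → [S → c .]
  [S → . c S] → [S → c . S]
  [S → . c S S] → [S → c . S S]
Closure of the advanced items:
  [S → c . S] has the dot before S: add [S → . ) c], [S → . c S], [S → . c], [S → . )], [S → . c S S]

GOTO = { [S → . ) c], [S → . )], [S → . c S S], [S → . c S], [S → . c], [S → c . S S], [S → c . S], [S → c .] }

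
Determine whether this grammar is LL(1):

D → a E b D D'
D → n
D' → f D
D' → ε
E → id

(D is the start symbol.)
A grammar is LL(1) if for each non-terminal N with multiple productions, the predict sets of those productions are pairwise disjoint, where PREDICT(N → α) = (FIRST(α) \ {ε}) ∪ (FOLLOW(N) if α ⇒* ε).

Relevant sets:
  FOLLOW(D') = { $, 'f' }

For D:
  PREDICT(D → a E b D D') = { 'a' }
  PREDICT(D → n) = { 'n' }
For D':
  PREDICT(D' → f D) = { 'f' }
  PREDICT(D' → ε) = { $, 'f' }
E has a single production, so nothing to check there.

Conflict found: Predict set conflict for D': { 'f' }
The grammar is NOT LL(1).

Answer: No. Predict set conflict for D': { 'f' }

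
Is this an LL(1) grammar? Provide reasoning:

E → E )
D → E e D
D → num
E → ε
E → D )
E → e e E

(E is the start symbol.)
A grammar is LL(1) if for each non-terminal N with multiple productions, the predict sets of those productions are pairwise disjoint, where PREDICT(N → α) = (FIRST(α) \ {ε}) ∪ (FOLLOW(N) if α ⇒* ε).

Relevant sets:
  FIRST(E) = { ')', 'e', 'num', ε }
  FIRST(D) = { ')', 'e', 'num' }
  FOLLOW(E) = { $, ')', 'e' }

For E:
  PREDICT(E → E ')') = { ')', 'e', 'num' }
  PREDICT(E → ε) = { $, ')', 'e' }
  PREDICT(E → D ')') = { ')', 'e', 'num' }
  PREDICT(E → e e E) = { 'e' }
For D:
  PREDICT(D → E e D) = { ')', 'e', 'num' }
  PREDICT(D → num) = { 'num' }

Conflict found: Predict set conflict for E: { ')', 'e' }
The grammar is NOT LL(1).

Answer: No. Predict set conflict for E: { ')', 'e' }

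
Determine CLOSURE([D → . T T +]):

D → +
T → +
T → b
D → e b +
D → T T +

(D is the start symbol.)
To compute CLOSURE, for each item [A → α.Bβ] where B is a non-terminal, add [B → .γ] for all productions B → γ; repeat for the newly added items until nothing changes.

Start with: [D → . T T +]
  [D → . T T +] has the dot before T: add [T → . +], [T → . b]
No further items can be added.

CLOSURE = { [D → . T T +], [T → . +], [T → . b] }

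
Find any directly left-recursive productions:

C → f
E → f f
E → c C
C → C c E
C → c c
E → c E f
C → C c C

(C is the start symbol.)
Direct left recursion occurs when N → N α for some non-terminal N (the right-hand side begins with the left-hand side itself).

C → f: starts with f
E → f f: starts with f
E → c C: starts with c
C → C c E: LEFT RECURSIVE (starts with C)
C → c c: starts with c
E → c E f: starts with c
C → C c C: LEFT RECURSIVE (starts with C)

The grammar has direct left recursion on: C.

Answer: Yes, C is left-recursive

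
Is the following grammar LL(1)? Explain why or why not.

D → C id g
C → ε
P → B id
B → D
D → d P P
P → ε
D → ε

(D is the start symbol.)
No. Predict set conflict for D: { 'id' }

A grammar is LL(1) if for each non-terminal N with multiple productions, the predict sets of those productions are pairwise disjoint, where PREDICT(N → α) = (FIRST(α) \ {ε}) ∪ (FOLLOW(N) if α ⇒* ε).

Relevant sets:
  FIRST(C) = { ε }
  FIRST(B) = { 'd', 'id', ε }
  FOLLOW(D) = { $, 'id' }
  FOLLOW(P) = { $, 'd', 'id' }

For D:
  PREDICT(D → C id g) = { 'id' }
  PREDICT(D → d P P) = { 'd' }
  PREDICT(D → ε) = { $, 'id' }
For P:
  PREDICT(P → B id) = { 'd', 'id' }
  PREDICT(P → ε) = { $, 'd', 'id' }
C, B have a single production, so nothing to check there.

Conflict found: Predict set conflict for D: { 'id' }
The grammar is NOT LL(1).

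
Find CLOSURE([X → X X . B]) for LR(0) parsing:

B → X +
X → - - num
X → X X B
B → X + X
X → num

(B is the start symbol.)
{ [B → . X + X], [B → . X +], [X → . - - num], [X → . X X B], [X → . num], [X → X X . B] }

Start with: [X → X X . B]
  [X → X X . B] has the dot before B: add [B → . X +], [B → . X + X]
  [B → . X +] has the dot before X: add [X → . - - num], [X → . X X B], [X → . num]
No further items can be added.

CLOSURE = { [B → . X + X], [B → . X +], [X → . - - num], [X → . X X B], [X → . num], [X → X X . B] }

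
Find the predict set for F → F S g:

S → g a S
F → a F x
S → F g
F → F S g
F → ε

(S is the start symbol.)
{ 'a', 'g' }

PREDICT(F → F S g) = (FIRST(RHS) \ {ε}) ∪ (FOLLOW(F) if ε ∈ FIRST(RHS), i.e. RHS ⇒* ε)
FIRST(F) = { 'a', 'g', ε }
FIRST(S) = { 'a', 'g' }
FIRST(F S g) = { 'a', 'g' }
ε ∉ FIRST(F S g), so FOLLOW(F) is not added.
PREDICT(F → F S g) = { 'a', 'g' }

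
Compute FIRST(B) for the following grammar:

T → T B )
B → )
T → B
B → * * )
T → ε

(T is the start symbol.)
{ ')', '*' }

From B → ):
  - ')' is a terminal: add ')' and stop
From B → * * ):
  - '*' is a terminal: add '*' and stop

Collecting: FIRST(B) = { ')', '*' }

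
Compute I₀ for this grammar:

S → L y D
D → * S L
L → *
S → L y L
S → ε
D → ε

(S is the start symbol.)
{ [L → . *], [S → . L y D], [S → . L y L], [S → .], [S' → . S] }

First, augment the grammar with S' → S
I₀ = CLOSURE({ [S' → . S] }):
  [S' → . S] has the dot before S: add [S → . L y D], [S → . L y L], [S → .]
  [S → . L y D] has the dot before L: add [L → . *]
No further items can be added.

I₀ = { [L → . *], [S → . L y D], [S → . L y L], [S → .], [S' → . S] }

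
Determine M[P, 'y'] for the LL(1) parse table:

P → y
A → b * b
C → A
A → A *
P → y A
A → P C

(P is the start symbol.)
To find M[P, 'y'], we find productions for P where 'y' is in the predict set (PREDICT(N → α) = (FIRST(α) \ {ε}) ∪ (FOLLOW(N) if α ⇒* ε)).

P → y: PREDICT = { 'y' }
  'y' is in predict set, so this production goes in M[P, 'y']
P → y A: PREDICT = { 'y' }
  'y' is in predict set, so this production goes in M[P, 'y']

M[P, 'y'] = P → y, P → y A  (a multiply-defined cell — the grammar is not LL(1))

Answer: P → y, P → y A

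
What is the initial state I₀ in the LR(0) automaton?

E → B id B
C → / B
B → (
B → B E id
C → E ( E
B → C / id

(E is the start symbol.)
First, augment the grammar with E' → E
I₀ = CLOSURE({ [E' → . E] }):
  [E' → . E] has the dot before E: add [E → . B id B]
  [E → . B id B] has the dot before B: add [B → . (], [B → . B E id], [B → . C / id]
  [B → . C / id] has the dot before C: add [C → . / B], [C → . E ( E]
No further items can be added.

I₀ = { [B → . (], [B → . B E id], [B → . C / id], [C → . / B], [C → . E ( E], [E → . B id B], [E' → . E] }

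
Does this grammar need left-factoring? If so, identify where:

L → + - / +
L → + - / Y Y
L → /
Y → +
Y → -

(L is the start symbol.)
Left-factoring is needed when two productions for the same non-terminal
share a common prefix on the right-hand side.

Productions for L:
  L → + - / +
  L → + - / Y Y
  L → /
Productions for Y:
  Y → +
  Y → -

Found common prefix '+ - /' in productions for L

Answer: Yes, L has productions with common prefix '+ - /'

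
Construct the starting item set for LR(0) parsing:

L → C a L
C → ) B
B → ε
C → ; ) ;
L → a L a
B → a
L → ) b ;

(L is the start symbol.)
{ [C → . ) B], [C → . ; ) ;], [L → . ) b ;], [L → . C a L], [L → . a L a], [L' → . L] }

First, augment the grammar with L' → L
I₀ = CLOSURE({ [L' → . L] }):
  [L' → . L] has the dot before L: add [L → . C a L], [L → . a L a], [L → . ) b ;]
  [L → . C a L] has the dot before C: add [C → . ) B], [C → . ; ) ;]
No further items can be added.

I₀ = { [C → . ) B], [C → . ; ) ;], [L → . ) b ;], [L → . C a L], [L → . a L a], [L' → . L] }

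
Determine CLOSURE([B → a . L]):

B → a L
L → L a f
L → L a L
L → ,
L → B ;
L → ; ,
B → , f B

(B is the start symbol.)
Start with: [B → a . L]
  [B → a . L] has the dot before L: add [L → . L a f], [L → . L a L], [L → . ,], [L → . B ;], [L → . ; ,]
  [L → . B ;] has the dot before B: add [B → . a L], [B → . , f B]
No further items can be added.

CLOSURE = { [B → . , f B], [B → . a L], [B → a . L], [L → . ,], [L → . ; ,], [L → . B ;], [L → . L a L], [L → . L a f] }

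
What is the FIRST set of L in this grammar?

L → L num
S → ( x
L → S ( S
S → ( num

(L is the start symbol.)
To compute FIRST(L), examine every production with L on the left-hand side, reading each right-hand side left to right until a non-nullable symbol is reached.

FIRST sets of the other non-terminals involved (by the same procedure, iterated to a fixed point):
  FIRST(S) = { '(' }

From L → L num:
  - L is the symbol being defined: contributes nothing new
    L is not nullable, so stop
From L → S ( S:
  - S is a non-terminal: add FIRST(S) \ {ε} = { '(' }
    S is not nullable, so stop

Collecting: FIRST(L) = { '(' }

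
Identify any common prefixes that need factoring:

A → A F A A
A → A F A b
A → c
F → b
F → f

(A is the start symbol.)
Left-factoring is needed when two productions for the same non-terminal
share a common prefix on the right-hand side.

Productions for A:
  A → A F A A
  A → A F A b
  A → c
Productions for F:
  F → b
  F → f

Found common prefix 'A F A' in productions for A

Answer: Yes, A has productions with common prefix 'A F A'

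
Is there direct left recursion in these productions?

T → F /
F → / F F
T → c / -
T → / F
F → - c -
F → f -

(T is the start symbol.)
No direct left recursion

T → F /: starts with F
F → / F F: starts with '/'
T → c / -: starts with c
T → / F: starts with '/'
F → - c -: starts with '-'
F → f -: starts with f

No direct left recursion found.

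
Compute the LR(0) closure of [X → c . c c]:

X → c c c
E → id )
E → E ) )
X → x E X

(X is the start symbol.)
Start with: [X → c . c c]
The dot precedes the terminal c, so nothing is added.

CLOSURE = { [X → c . c c] }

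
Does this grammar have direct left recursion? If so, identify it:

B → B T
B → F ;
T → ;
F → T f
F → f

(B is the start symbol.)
Yes, B is left-recursive

Direct left recursion occurs when N → N α for some non-terminal N (the right-hand side begins with the left-hand side itself).

B → B T: LEFT RECURSIVE (starts with B)
B → F ;: starts with F
T → ;: starts with ';'
F → T f: starts with T
F → f: starts with f

The grammar has direct left recursion on: B.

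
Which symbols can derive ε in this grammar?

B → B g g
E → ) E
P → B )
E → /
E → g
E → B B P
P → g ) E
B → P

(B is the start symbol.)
There are no ε-productions, so no non-terminal can derive ε.
No non-terminals are nullable.

Answer: None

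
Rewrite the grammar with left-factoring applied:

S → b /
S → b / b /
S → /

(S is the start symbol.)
S → b / S'
S' → ε
S' → b /
S → /

Left-factoring transforms A → αβ₁ | αβ₂ into A → αA' and A' → β₁ | β₂
(α is the longest common prefix among the alternatives). Repeat until
no nonterminal has two alternatives with a common prefix.

Round 1: S has alternatives sharing prefix 'b /'. Introduce S': S → b / S'
  Add: S' → ε
  Add: S' → b /

No remaining common prefixes — done.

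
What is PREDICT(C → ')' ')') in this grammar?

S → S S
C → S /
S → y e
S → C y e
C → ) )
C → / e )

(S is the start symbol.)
PREDICT(C → ')' ')') = (FIRST(RHS) \ {ε}) ∪ (FOLLOW(C) if ε ∈ FIRST(RHS), i.e. RHS ⇒* ε)
FIRST(')' ')') = { ')' }
ε ∉ FIRST(')' ')'), so FOLLOW(C) is not added.
PREDICT(C → ')' ')') = { ')' }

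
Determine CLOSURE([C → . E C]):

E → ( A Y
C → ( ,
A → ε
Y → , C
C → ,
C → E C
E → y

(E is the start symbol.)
Start with: [C → . E C]
  [C → . E C] has the dot before E: add [E → . ( A Y], [E → . y]
No further items can be added.

CLOSURE = { [C → . E C], [E → . ( A Y], [E → . y] }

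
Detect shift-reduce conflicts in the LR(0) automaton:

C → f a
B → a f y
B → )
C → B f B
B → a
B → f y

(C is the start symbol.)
A shift-reduce conflict occurs when an LR(0) state has both:
  - a complete (reduce) item [A → α .] (dot at the end), and
  - a shift item [B → β . c γ] (dot before a terminal).

Augment with C' → C and build the canonical LR(0) collection (I0 = CLOSURE({[C' → . C]}), then GOTO on every symbol after a dot until no new states appear). It has 13 states:
  I0: { [B → . )], [B → . a f y], [B → . a], [B → . f y], [C → . B f B], [C → . f a], [C' → . C] }  — shift
  I1: { [B → ) .] }  — reduce
  I2: { [C → B . f B] }  — shift
  I3: { [C' → C .] }  — accept
  I4: { [B → a . f y], [B → a .] }  — shift, reduce
  I5: { [B → f . y], [C → f . a] }  — shift
  I6: { [C → f a .] }  — reduce
  I7: { [B → f y .] }  — reduce
  I8: { [B → a f . y] }  — shift
  I9: { [B → a f y .] }  — reduce
  I10: { [B → . )], [B → . a f y], [B → . a], [B → . f y], [C → B f . B] }  — shift
  I11: { [C → B f B .] }  — reduce
  I12: { [B → f . y] }  — shift

I4 contains reduce item [B → a .] and shift item [B → a . f y] — shift-reduce conflict.

Answer: Yes — I4: [B → a .] vs [B → a . f y]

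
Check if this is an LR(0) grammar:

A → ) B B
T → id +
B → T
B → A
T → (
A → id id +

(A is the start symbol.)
Augment with A' → A and build the canonical LR(0) collection (I0 = CLOSURE({[A' → . A]}), then GOTO on every symbol after a dot until no new states appear). It has 13 states:
  I0: { [A → . ) B B], [A → . id id +], [A' → . A] }  — shift
  I1: { [A → ) . B B], [A → . ) B B], [A → . id id +], [B → . A], [B → . T], [T → . (], [T → . id +] }  — shift
  I2: { [A' → A .] }  — accept
  I3: { [A → id . id +] }  — shift
  I4: { [A → id id . +] }  — shift
  I5: { [A → id id + .] }  — reduce
  I6: { [T → ( .] }  — reduce
  I7: { [B → A .] }  — reduce
  I8: { [A → ) B . B], [A → . ) B B], [A → . id id +], [B → . A], [B → . T], [T → . (], [T → . id +] }  — shift
  I9: { [B → T .] }  — reduce
  I10: { [A → id . id +], [T → id . +] }  — shift
  I11: { [T → id + .] }  — reduce
  I12: { [A → ) B B .] }  — reduce

Every state is either a pure shift/goto state or contains exactly one complete item and nothing to shift — no conflicts. The grammar is LR(0).

Answer: Yes, the grammar is LR(0)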